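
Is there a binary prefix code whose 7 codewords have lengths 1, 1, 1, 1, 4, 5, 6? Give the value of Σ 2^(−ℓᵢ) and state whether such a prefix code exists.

With common denominator 2^6 = 64: Σ 2^(−ℓᵢ) = 32/64 + 32/64 + 32/64 + 32/64 + 4/64 + 2/64 + 1/64 = 135/64 = 2.109375.
Kraft's inequality requires Σ ≤ 1; here Σ = 2.109375 > 1, so no such prefix code exists.

2.109375; no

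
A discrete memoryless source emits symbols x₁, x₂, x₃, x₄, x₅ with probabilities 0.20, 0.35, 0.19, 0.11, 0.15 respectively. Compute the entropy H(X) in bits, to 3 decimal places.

2.211 bits

H = −Σ pᵢ log₂ pᵢ.
−0.20·log₂(0.20) = 0.4644
−0.35·log₂(0.35) = 0.5301
−0.19·log₂(0.19) = 0.4552
−0.11·log₂(0.11) = 0.3503
−0.15·log₂(0.15) = 0.4105
Sum ≈ 2.2105 → 2.211 bits.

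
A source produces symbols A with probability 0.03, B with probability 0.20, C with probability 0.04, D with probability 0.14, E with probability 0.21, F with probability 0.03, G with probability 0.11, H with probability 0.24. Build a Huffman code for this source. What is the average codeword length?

2.71 bits/symbol

Repeatedly combine the two least-probable nodes; the expected code length is the sum of the merged weights.
merge 3/100 + 3/100 → 3/50
merge 1/25 + 3/50 → 1/10
merge 1/10 + 11/100 → 21/100
merge 7/50 + 1/5 → 17/50
merge 21/100 + 21/100 → 21/50
merge 6/25 + 17/50 → 29/50
merge 21/50 + 29/50 → 1
L = 3/50 + 1/10 + 21/100 + 17/50 + 21/50 + 29/50 + 1 = 271/100 = 2.71 bits/symbol.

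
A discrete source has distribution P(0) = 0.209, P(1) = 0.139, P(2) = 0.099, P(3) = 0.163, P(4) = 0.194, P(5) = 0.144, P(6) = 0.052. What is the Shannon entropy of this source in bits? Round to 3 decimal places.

2.708 bits

H = −Σ pᵢ log₂ pᵢ.
−0.209·log₂(0.209) = 0.4720
−0.139·log₂(0.139) = 0.3957
−0.099·log₂(0.099) = 0.3303
−0.163·log₂(0.163) = 0.4266
−0.194·log₂(0.194) = 0.4590
−0.144·log₂(0.144) = 0.4026
−0.052·log₂(0.052) = 0.2218
Sum ≈ 2.7080 → 2.708 bits.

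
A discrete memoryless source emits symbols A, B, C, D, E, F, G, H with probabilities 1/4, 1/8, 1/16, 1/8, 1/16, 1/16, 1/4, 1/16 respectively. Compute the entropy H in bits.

2.75 bits

Each probability is a power of 1/2, so log₂(1/p) is an integer.
H = Σ p·log₂(1/p) = 1/4·2 + 1/8·3 + 1/16·4 + 1/8·3 + 1/16·4 + 1/16·4 + 1/4·2 + 1/16·4 = 2.75 bits.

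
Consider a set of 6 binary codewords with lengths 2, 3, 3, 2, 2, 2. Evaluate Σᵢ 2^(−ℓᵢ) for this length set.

1.25

With common denominator 2^3 = 8: Σ 2^(−ℓᵢ) = 2/8 + 1/8 + 1/8 + 2/8 + 2/8 + 2/8 = 10/8 = 1.25.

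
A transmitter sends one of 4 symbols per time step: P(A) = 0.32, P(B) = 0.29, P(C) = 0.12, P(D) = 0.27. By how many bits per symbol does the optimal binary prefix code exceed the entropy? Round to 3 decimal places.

Entropy H = −Σ p log₂ p ≈ 1.9210 bits.
Huffman merges: 3/25+27/100→39/100; 29/100+8/25→61/100; 39/100+61/100→1. L = 2 ≈ 2.0000.
L − H = 2.0000 − 1.9210 = 0.079 bits.

0.079 bits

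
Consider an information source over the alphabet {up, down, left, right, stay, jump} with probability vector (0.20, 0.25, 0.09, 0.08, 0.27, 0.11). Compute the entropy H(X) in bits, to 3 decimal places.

H = −Σ pᵢ log₂ pᵢ.
−0.20·log₂(0.20) = 0.4644
−0.25·log₂(0.25) = 0.5000
−0.09·log₂(0.09) = 0.3127
−0.08·log₂(0.08) = 0.2915
−0.27·log₂(0.27) = 0.5100
−0.11·log₂(0.11) = 0.3503
Sum ≈ 2.4289 → 2.429 bits.

2.429 bits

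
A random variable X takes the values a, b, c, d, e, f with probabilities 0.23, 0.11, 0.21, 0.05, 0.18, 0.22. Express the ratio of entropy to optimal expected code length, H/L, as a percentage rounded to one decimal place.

98.1%

Entropy H = −Σ p log₂ p ≈ 2.4528 bits.
Huffman merges: 1/20+11/100→4/25; 4/25+9/50→17/50; 21/100+11/50→43/100; 23/100+17/50→57/100; 43/100+57/100→1. L = 5/2 ≈ 2.5000.
Efficiency = H/L = 2.4528/2.5000 = 98.1%.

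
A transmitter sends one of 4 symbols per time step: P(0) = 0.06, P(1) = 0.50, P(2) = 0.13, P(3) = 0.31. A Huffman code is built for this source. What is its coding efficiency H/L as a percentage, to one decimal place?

Entropy H = −Σ p log₂ p ≈ 1.6500 bits.
Huffman merges: 3/50+13/100→19/100; 19/100+31/100→1/2; 1/2+1/2→1. L = 169/100 ≈ 1.6900.
Efficiency = H/L = 1.6500/1.6900 = 97.6%.

97.6%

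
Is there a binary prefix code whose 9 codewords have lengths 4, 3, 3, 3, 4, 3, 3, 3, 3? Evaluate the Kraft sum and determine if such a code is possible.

1; yes

With common denominator 2^4 = 16: Σ 2^(−ℓᵢ) = 1/16 + 2/16 + 2/16 + 2/16 + 1/16 + 2/16 + 2/16 + 2/16 + 2/16 = 16/16 = 1.
Kraft's inequality requires Σ ≤ 1; here Σ = 1 ≤ 1, so such a prefix code exists.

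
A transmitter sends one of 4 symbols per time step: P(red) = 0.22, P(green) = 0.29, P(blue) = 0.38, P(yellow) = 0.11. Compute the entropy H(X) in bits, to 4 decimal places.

1.8792 bits

H = −Σ pᵢ log₂ pᵢ.
−0.22·log₂(0.22) = 0.4806
−0.29·log₂(0.29) = 0.5179
−0.38·log₂(0.38) = 0.5305
−0.11·log₂(0.11) = 0.3503
Sum ≈ 1.8792 → 1.8792 bits.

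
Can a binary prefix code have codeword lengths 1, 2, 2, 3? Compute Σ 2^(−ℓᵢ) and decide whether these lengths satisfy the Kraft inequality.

With common denominator 2^3 = 8: Σ 2^(−ℓᵢ) = 4/8 + 2/8 + 2/8 + 1/8 = 9/8 = 1.125.
Kraft's inequality requires Σ ≤ 1; here Σ = 1.125 > 1, so no such prefix code exists.

1.125; no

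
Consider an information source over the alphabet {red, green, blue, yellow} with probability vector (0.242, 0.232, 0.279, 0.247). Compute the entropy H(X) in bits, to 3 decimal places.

H = −Σ pᵢ log₂ pᵢ.
−0.242·log₂(0.242) = 0.4954
−0.232·log₂(0.232) = 0.4890
−0.279·log₂(0.279) = 0.5138
−0.247·log₂(0.247) = 0.4983
Sum ≈ 1.9965 → 1.996 bits.

1.996 bits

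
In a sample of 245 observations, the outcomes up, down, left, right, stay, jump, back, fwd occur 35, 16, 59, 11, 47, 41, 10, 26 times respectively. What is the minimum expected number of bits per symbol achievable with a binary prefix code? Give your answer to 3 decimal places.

Probabilities are the counts divided by 245.
Repeatedly combine the two least-probable nodes; the expected code length is the sum of the merged weights.
merge 2/49 + 11/245 → 3/35
merge 16/245 + 3/35 → 37/245
merge 26/245 + 1/7 → 61/245
merge 37/245 + 41/245 → 78/245
merge 47/245 + 59/245 → 106/245
merge 61/245 + 78/245 → 139/245
merge 106/245 + 139/245 → 1
L = 3/35 + 37/245 + 61/245 + 78/245 + 106/245 + 139/245 + 1 = 687/245 ≈ 2.804 bits/symbol.

2.804 bits/symbol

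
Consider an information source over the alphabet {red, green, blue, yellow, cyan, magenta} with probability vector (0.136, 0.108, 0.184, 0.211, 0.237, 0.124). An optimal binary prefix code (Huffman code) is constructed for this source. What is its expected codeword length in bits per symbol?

2.552 bits/symbol

Repeatedly combine the two least-probable nodes; the expected code length is the sum of the merged weights.
merge 27/250 + 31/250 → 29/125
merge 17/125 + 23/125 → 8/25
merge 211/1000 + 29/125 → 443/1000
merge 237/1000 + 8/25 → 557/1000
merge 443/1000 + 557/1000 → 1
L = 29/125 + 8/25 + 443/1000 + 557/1000 + 1 = 319/125 = 2.552 bits/symbol.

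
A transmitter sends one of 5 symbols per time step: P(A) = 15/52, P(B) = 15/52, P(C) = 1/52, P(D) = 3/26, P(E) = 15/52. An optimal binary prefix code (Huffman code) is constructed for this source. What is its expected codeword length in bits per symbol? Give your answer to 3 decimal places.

2.135 bits/symbol

Repeatedly combine the two least-probable nodes; the expected code length is the sum of the merged weights.
merge 1/52 + 3/26 → 7/52
merge 7/52 + 15/52 → 11/26
merge 15/52 + 15/52 → 15/26
merge 11/26 + 15/26 → 1
L = 7/52 + 11/26 + 15/26 + 1 = 111/52 ≈ 2.135 bits/symbol.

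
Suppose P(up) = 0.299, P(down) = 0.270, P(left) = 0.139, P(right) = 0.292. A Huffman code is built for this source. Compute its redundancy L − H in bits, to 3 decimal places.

Entropy H = −Σ p log₂ p ≈ 1.9451 bits.
Huffman merges: 139/1000+27/100→409/1000; 73/250+299/1000→591/1000; 409/1000+591/1000→1. L = 2 ≈ 2.0000.
L − H = 2.0000 − 1.9451 = 0.055 bits.

0.055 bits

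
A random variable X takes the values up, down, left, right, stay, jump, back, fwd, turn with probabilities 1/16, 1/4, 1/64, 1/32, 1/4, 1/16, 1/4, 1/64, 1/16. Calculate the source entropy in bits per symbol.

2.59375 bits

Each probability is a power of 1/2, so log₂(1/p) is an integer.
H = Σ p·log₂(1/p) = 1/16·4 + 1/4·2 + 1/64·6 + 1/32·5 + 1/4·2 + 1/16·4 + 1/4·2 + 1/64·6 + 1/16·4 = 2.59375 bits.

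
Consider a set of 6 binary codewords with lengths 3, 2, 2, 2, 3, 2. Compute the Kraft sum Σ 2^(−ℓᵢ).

With common denominator 2^3 = 8: Σ 2^(−ℓᵢ) = 1/8 + 2/8 + 2/8 + 2/8 + 1/8 + 2/8 = 10/8 = 1.25.

1.25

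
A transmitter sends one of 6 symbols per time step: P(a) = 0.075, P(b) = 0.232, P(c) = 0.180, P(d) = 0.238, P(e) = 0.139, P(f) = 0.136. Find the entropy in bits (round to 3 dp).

H = −Σ pᵢ log₂ pᵢ.
−0.075·log₂(0.075) = 0.2803
−0.232·log₂(0.232) = 0.4890
−0.180·log₂(0.180) = 0.4453
−0.238·log₂(0.238) = 0.4929
−0.139·log₂(0.139) = 0.3957
−0.136·log₂(0.136) = 0.3915
Sum ≈ 2.4946 → 2.495 bits.

2.495 bits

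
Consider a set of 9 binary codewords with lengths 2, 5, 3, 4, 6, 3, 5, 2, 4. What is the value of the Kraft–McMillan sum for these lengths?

With common denominator 2^6 = 64: Σ 2^(−ℓᵢ) = 16/64 + 2/64 + 8/64 + 4/64 + 1/64 + 8/64 + 2/64 + 16/64 + 4/64 = 61/64 = 0.953125.

0.953125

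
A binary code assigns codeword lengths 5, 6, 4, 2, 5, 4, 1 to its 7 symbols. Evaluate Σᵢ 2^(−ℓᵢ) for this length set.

0.953125

With common denominator 2^6 = 64: Σ 2^(−ℓᵢ) = 2/64 + 1/64 + 4/64 + 16/64 + 2/64 + 4/64 + 32/64 = 61/64 = 0.953125.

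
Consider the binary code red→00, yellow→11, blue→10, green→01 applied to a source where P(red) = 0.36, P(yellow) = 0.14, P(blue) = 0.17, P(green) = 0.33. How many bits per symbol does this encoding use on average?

L̄ = Σ pᵢ·ℓᵢ = 0.36·2 + 0.14·2 + 0.17·2 + 0.33·2 = 2 bits/symbol.

2 bits/symbol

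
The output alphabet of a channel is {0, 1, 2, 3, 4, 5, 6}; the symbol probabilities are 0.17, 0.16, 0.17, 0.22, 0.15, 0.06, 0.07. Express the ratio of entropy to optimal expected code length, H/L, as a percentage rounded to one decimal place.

98.4%

Entropy H = −Σ p log₂ p ≈ 2.6954 bits.
Huffman merges: 3/50+7/100→13/100; 13/100+3/20→7/25; 4/25+17/100→33/100; 17/100+11/50→39/100; 7/25+33/100→61/100; 39/100+61/100→1. L = 137/50 ≈ 2.7400.
Efficiency = H/L = 2.6954/2.7400 = 98.4%.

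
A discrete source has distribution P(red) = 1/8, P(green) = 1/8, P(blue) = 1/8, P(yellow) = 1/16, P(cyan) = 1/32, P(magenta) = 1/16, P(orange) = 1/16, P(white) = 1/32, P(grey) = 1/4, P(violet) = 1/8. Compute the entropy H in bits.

3.0625 bits

Each probability is a power of 1/2, so log₂(1/p) is an integer.
H = Σ p·log₂(1/p) = 1/8·3 + 1/8·3 + 1/8·3 + 1/16·4 + 1/32·5 + 1/16·4 + 1/16·4 + 1/32·5 + 1/4·2 + 1/8·3 = 3.0625 bits.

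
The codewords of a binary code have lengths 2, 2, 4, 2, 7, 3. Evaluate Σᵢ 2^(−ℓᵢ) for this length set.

With common denominator 2^7 = 128: Σ 2^(−ℓᵢ) = 32/128 + 32/128 + 8/128 + 32/128 + 1/128 + 16/128 = 121/128 = 0.9453125.

0.9453125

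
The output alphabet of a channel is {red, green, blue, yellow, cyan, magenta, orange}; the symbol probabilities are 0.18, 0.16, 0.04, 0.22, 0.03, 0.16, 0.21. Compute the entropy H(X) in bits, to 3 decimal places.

2.582 bits

H = −Σ pᵢ log₂ pᵢ.
−0.18·log₂(0.18) = 0.4453
−0.16·log₂(0.16) = 0.4230
−0.04·log₂(0.04) = 0.1858
−0.22·log₂(0.22) = 0.4806
−0.03·log₂(0.03) = 0.1518
−0.16·log₂(0.16) = 0.4230
−0.21·log₂(0.21) = 0.4728
Sum ≈ 2.5823 → 2.582 bits.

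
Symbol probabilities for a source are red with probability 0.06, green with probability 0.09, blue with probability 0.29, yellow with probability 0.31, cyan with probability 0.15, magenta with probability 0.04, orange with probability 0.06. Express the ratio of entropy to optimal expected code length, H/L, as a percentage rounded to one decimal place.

Entropy H = −Σ p log₂ p ≈ 2.4377 bits.
Huffman merges: 1/25+3/50→1/10; 3/50+9/100→3/20; 1/10+3/20→1/4; 3/20+1/4→2/5; 29/100+31/100→3/5; 2/5+3/5→1. L = 5/2 ≈ 2.5000.
Efficiency = H/L = 2.4377/2.5000 = 97.5%.

97.5%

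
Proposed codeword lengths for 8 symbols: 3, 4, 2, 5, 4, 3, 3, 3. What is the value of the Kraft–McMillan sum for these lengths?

With common denominator 2^5 = 32: Σ 2^(−ℓᵢ) = 4/32 + 2/32 + 8/32 + 1/32 + 2/32 + 4/32 + 4/32 + 4/32 = 29/32 = 0.90625.

0.90625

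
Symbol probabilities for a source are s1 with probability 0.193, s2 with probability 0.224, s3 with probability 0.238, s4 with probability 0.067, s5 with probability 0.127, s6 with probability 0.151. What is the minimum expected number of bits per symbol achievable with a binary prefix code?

Repeatedly combine the two least-probable nodes; the expected code length is the sum of the merged weights.
merge 67/1000 + 127/1000 → 97/500
merge 151/1000 + 193/1000 → 43/125
merge 97/500 + 28/125 → 209/500
merge 119/500 + 43/125 → 291/500
merge 209/500 + 291/500 → 1
L = 97/500 + 43/125 + 209/500 + 291/500 + 1 = 1269/500 = 2.538 bits/symbol.

2.538 bits/symbol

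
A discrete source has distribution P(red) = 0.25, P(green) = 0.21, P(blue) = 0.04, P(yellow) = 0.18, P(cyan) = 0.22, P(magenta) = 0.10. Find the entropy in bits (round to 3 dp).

2.417 bits

H = −Σ pᵢ log₂ pᵢ.
−0.25·log₂(0.25) = 0.5000
−0.21·log₂(0.21) = 0.4728
−0.04·log₂(0.04) = 0.1858
−0.18·log₂(0.18) = 0.4453
−0.22·log₂(0.22) = 0.4806
−0.10·log₂(0.10) = 0.3322
Sum ≈ 2.4167 → 2.417 bits.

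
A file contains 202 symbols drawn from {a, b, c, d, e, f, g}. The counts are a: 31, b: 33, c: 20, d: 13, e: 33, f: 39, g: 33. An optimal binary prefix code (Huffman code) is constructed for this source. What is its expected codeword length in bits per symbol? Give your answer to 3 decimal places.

Probabilities are the counts divided by 202.
Repeatedly combine the two least-probable nodes; the expected code length is the sum of the merged weights.
merge 13/202 + 10/101 → 33/202
merge 31/202 + 33/202 → 32/101
merge 33/202 + 33/202 → 33/101
merge 33/202 + 39/202 → 36/101
merge 32/101 + 33/101 → 65/101
merge 36/101 + 65/101 → 1
L = 33/202 + 32/101 + 33/101 + 36/101 + 65/101 + 1 = 567/202 ≈ 2.807 bits/symbol.

2.807 bits/symbol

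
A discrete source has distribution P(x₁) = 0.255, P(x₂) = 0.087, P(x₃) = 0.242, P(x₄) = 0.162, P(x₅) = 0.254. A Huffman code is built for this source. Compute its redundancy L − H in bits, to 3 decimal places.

Entropy H = −Σ p log₂ p ≈ 2.2321 bits.
Huffman merges: 87/1000+81/500→249/1000; 121/500+249/1000→491/1000; 127/500+51/200→509/1000; 491/1000+509/1000→1. L = 2249/1000 ≈ 2.2490.
L − H = 2.2490 − 2.2321 = 0.017 bits.

0.017 bits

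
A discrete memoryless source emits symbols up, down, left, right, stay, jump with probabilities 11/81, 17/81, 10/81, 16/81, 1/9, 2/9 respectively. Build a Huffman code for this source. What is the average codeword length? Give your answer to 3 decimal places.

2.568 bits/symbol

Repeatedly combine the two least-probable nodes; the expected code length is the sum of the merged weights.
merge 1/9 + 10/81 → 19/81
merge 11/81 + 16/81 → 1/3
merge 17/81 + 2/9 → 35/81
merge 19/81 + 1/3 → 46/81
merge 35/81 + 46/81 → 1
L = 19/81 + 1/3 + 35/81 + 46/81 + 1 = 208/81 ≈ 2.568 bits/symbol.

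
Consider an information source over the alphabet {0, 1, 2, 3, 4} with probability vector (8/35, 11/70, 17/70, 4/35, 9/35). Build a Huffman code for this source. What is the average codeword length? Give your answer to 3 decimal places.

Repeatedly combine the two least-probable nodes; the expected code length is the sum of the merged weights.
merge 4/35 + 11/70 → 19/70
merge 8/35 + 17/70 → 33/70
merge 9/35 + 19/70 → 37/70
merge 33/70 + 37/70 → 1
L = 19/70 + 33/70 + 37/70 + 1 = 159/70 ≈ 2.271 bits/symbol.

2.271 bits/symbol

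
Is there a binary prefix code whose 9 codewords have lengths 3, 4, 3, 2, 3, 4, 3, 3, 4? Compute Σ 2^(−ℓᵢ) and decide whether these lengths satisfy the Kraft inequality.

1.0625; no

With common denominator 2^4 = 16: Σ 2^(−ℓᵢ) = 2/16 + 1/16 + 2/16 + 4/16 + 2/16 + 1/16 + 2/16 + 2/16 + 1/16 = 17/16 = 1.0625.
Kraft's inequality requires Σ ≤ 1; here Σ = 1.0625 > 1, so no such prefix code exists.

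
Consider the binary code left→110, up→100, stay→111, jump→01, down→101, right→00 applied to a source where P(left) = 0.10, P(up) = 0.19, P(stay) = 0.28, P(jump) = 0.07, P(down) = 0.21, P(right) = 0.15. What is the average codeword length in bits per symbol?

2.78 bits/symbol

L̄ = Σ pᵢ·ℓᵢ = 0.10·3 + 0.19·3 + 0.28·3 + 0.07·2 + 0.21·3 + 0.15·2 = 2.78 bits/symbol.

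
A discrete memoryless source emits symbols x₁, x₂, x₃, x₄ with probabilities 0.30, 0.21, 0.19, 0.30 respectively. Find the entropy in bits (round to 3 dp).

1.970 bits

H = −Σ pᵢ log₂ pᵢ.
−0.30·log₂(0.30) = 0.5211
−0.21·log₂(0.21) = 0.4728
−0.19·log₂(0.19) = 0.4552
−0.30·log₂(0.30) = 0.5211
Sum ≈ 1.9702 → 1.970 bits.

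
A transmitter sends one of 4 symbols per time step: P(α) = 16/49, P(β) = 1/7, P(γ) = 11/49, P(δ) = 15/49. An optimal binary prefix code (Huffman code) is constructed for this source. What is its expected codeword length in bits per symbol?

Repeatedly combine the two least-probable nodes; the expected code length is the sum of the merged weights.
merge 1/7 + 11/49 → 18/49
merge 15/49 + 16/49 → 31/49
merge 18/49 + 31/49 → 1
L = 18/49 + 31/49 + 1 = 2 bits/symbol.

2 bits/symbol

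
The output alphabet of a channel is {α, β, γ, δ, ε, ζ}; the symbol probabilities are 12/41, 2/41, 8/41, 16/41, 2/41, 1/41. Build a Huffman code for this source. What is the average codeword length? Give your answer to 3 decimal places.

2.122 bits/symbol

Repeatedly combine the two least-probable nodes; the expected code length is the sum of the merged weights.
merge 1/41 + 2/41 → 3/41
merge 2/41 + 3/41 → 5/41
merge 5/41 + 8/41 → 13/41
merge 12/41 + 13/41 → 25/41
merge 16/41 + 25/41 → 1
L = 3/41 + 5/41 + 13/41 + 25/41 + 1 = 87/41 ≈ 2.122 bits/symbol.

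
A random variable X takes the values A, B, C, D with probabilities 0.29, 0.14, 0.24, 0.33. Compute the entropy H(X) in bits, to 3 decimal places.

1.937 bits

H = −Σ pᵢ log₂ pᵢ.
−0.29·log₂(0.29) = 0.5179
−0.14·log₂(0.14) = 0.3971
−0.24·log₂(0.24) = 0.4941
−0.33·log₂(0.33) = 0.5278
Sum ≈ 1.9370 → 1.937 bits.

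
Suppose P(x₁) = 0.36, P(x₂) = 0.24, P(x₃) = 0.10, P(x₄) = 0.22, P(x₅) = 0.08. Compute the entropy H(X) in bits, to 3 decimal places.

H = −Σ pᵢ log₂ pᵢ.
−0.36·log₂(0.36) = 0.5306
−0.24·log₂(0.24) = 0.4941
−0.10·log₂(0.10) = 0.3322
−0.22·log₂(0.22) = 0.4806
−0.08·log₂(0.08) = 0.2915
Sum ≈ 2.1290 → 2.129 bits.

2.129 bits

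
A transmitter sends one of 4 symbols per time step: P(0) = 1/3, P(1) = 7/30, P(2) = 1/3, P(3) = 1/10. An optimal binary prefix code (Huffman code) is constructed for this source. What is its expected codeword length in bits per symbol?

2 bits/symbol

Repeatedly combine the two least-probable nodes; the expected code length is the sum of the merged weights.
merge 1/10 + 7/30 → 1/3
merge 1/3 + 1/3 → 2/3
merge 1/3 + 2/3 → 1
L = 1/3 + 2/3 + 1 = 2 bits/symbol.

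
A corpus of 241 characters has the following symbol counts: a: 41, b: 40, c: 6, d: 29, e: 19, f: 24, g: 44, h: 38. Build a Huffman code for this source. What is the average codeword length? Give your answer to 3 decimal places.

2.921 bits/symbol

Probabilities are the counts divided by 241.
Repeatedly combine the two least-probable nodes; the expected code length is the sum of the merged weights.
merge 6/241 + 19/241 → 25/241
merge 24/241 + 25/241 → 49/241
merge 29/241 + 38/241 → 67/241
merge 40/241 + 41/241 → 81/241
merge 44/241 + 49/241 → 93/241
merge 67/241 + 81/241 → 148/241
merge 93/241 + 148/241 → 1
L = 25/241 + 49/241 + 67/241 + 81/241 + 93/241 + 148/241 + 1 = 704/241 ≈ 2.921 bits/symbol.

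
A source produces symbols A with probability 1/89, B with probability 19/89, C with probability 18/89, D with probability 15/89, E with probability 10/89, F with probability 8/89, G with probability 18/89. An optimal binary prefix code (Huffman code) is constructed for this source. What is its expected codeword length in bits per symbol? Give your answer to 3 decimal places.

Repeatedly combine the two least-probable nodes; the expected code length is the sum of the merged weights.
merge 1/89 + 8/89 → 9/89
merge 9/89 + 10/89 → 19/89
merge 15/89 + 18/89 → 33/89
merge 18/89 + 19/89 → 37/89
merge 19/89 + 33/89 → 52/89
merge 37/89 + 52/89 → 1
L = 9/89 + 19/89 + 33/89 + 37/89 + 52/89 + 1 = 239/89 ≈ 2.685 bits/symbol.

2.685 bits/symbol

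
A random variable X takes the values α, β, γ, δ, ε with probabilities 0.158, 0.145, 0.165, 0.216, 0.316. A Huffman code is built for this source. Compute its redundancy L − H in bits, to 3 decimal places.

0.047 bits

Entropy H = −Σ p log₂ p ≈ 2.2562 bits.
Huffman merges: 29/200+79/500→303/1000; 33/200+27/125→381/1000; 303/1000+79/250→619/1000; 381/1000+619/1000→1. L = 2303/1000 ≈ 2.3030.
L − H = 2.3030 − 2.2562 = 0.047 bits.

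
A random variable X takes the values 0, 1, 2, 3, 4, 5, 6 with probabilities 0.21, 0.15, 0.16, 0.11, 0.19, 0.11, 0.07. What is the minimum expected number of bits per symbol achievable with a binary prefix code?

Repeatedly combine the two least-probable nodes; the expected code length is the sum of the merged weights.
merge 7/100 + 11/100 → 9/50
merge 11/100 + 3/20 → 13/50
merge 4/25 + 9/50 → 17/50
merge 19/100 + 21/100 → 2/5
merge 13/50 + 17/50 → 3/5
merge 2/5 + 3/5 → 1
L = 9/50 + 13/50 + 17/50 + 2/5 + 3/5 + 1 = 139/50 = 2.78 bits/symbol.

2.78 bits/symbol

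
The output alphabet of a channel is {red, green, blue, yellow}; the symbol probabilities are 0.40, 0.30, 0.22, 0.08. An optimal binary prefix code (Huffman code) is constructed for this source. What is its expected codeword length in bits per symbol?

Repeatedly combine the two least-probable nodes; the expected code length is the sum of the merged weights.
merge 2/25 + 11/50 → 3/10
merge 3/10 + 3/10 → 3/5
merge 2/5 + 3/5 → 1
L = 3/10 + 3/5 + 1 = 19/10 = 1.9 bits/symbol.

1.9 bits/symbol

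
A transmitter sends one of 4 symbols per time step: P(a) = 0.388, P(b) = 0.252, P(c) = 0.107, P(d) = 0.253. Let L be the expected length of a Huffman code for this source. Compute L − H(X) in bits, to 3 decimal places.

Entropy H = −Σ p log₂ p ≈ 1.8777 bits.
Huffman merges: 107/1000+63/250→359/1000; 253/1000+359/1000→153/250; 97/250+153/250→1. L = 1971/1000 ≈ 1.9710.
L − H = 1.9710 − 1.8777 = 0.093 bits.

0.093 bits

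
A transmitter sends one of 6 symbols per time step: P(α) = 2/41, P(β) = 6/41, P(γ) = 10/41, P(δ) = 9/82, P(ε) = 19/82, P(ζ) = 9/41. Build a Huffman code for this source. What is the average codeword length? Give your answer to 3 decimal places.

Repeatedly combine the two least-probable nodes; the expected code length is the sum of the merged weights.
merge 2/41 + 9/82 → 13/82
merge 6/41 + 13/82 → 25/82
merge 9/41 + 19/82 → 37/82
merge 10/41 + 25/82 → 45/82
merge 37/82 + 45/82 → 1
L = 13/82 + 25/82 + 37/82 + 45/82 + 1 = 101/41 ≈ 2.463 bits/symbol.

2.463 bits/symbol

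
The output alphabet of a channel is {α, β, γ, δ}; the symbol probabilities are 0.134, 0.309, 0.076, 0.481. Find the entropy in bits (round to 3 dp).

H = −Σ pᵢ log₂ pᵢ.
−0.134·log₂(0.134) = 0.3886
−0.309·log₂(0.309) = 0.5235
−0.076·log₂(0.076) = 0.2826
−0.481·log₂(0.481) = 0.5079
Sum ≈ 1.7025 → 1.703 bits.

1.703 bits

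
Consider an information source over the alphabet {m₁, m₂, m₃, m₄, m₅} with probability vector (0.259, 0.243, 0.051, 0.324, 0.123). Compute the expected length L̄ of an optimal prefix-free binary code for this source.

Repeatedly combine the two least-probable nodes; the expected code length is the sum of the merged weights.
merge 51/1000 + 123/1000 → 87/500
merge 87/500 + 243/1000 → 417/1000
merge 259/1000 + 81/250 → 583/1000
merge 417/1000 + 583/1000 → 1
L = 87/500 + 417/1000 + 583/1000 + 1 = 1087/500 = 2.174 bits/symbol.

2.174 bits/symbol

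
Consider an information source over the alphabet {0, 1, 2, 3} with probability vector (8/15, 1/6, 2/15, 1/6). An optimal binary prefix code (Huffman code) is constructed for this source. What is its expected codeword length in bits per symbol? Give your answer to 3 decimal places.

Repeatedly combine the two least-probable nodes; the expected code length is the sum of the merged weights.
merge 2/15 + 1/6 → 3/10
merge 1/6 + 3/10 → 7/15
merge 7/15 + 8/15 → 1
L = 3/10 + 7/15 + 1 = 53/30 ≈ 1.767 bits/symbol.

1.767 bits/symbol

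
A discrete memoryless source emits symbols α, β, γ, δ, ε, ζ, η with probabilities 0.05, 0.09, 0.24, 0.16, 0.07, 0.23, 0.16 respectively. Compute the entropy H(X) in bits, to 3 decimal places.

H = −Σ pᵢ log₂ pᵢ.
−0.05·log₂(0.05) = 0.2161
−0.09·log₂(0.09) = 0.3127
−0.24·log₂(0.24) = 0.4941
−0.16·log₂(0.16) = 0.4230
−0.07·log₂(0.07) = 0.2686
−0.23·log₂(0.23) = 0.4877
−0.16·log₂(0.16) = 0.4230
Sum ≈ 2.6251 → 2.625 bits.

2.625 bits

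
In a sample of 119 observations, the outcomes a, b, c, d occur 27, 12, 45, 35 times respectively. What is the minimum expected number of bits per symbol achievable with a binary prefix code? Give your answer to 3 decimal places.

Probabilities are the counts divided by 119.
Repeatedly combine the two least-probable nodes; the expected code length is the sum of the merged weights.
merge 12/119 + 27/119 → 39/119
merge 5/17 + 39/119 → 74/119
merge 45/119 + 74/119 → 1
L = 39/119 + 74/119 + 1 = 232/119 ≈ 1.950 bits/symbol.

1.950 bits/symbol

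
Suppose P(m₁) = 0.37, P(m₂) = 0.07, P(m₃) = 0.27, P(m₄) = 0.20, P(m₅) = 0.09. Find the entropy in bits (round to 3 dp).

H = −Σ pᵢ log₂ pᵢ.
−0.37·log₂(0.37) = 0.5307
−0.07·log₂(0.07) = 0.2686
−0.27·log₂(0.27) = 0.5100
−0.20·log₂(0.20) = 0.4644
−0.09·log₂(0.09) = 0.3127
Sum ≈ 2.0863 → 2.086 bits.

2.086 bits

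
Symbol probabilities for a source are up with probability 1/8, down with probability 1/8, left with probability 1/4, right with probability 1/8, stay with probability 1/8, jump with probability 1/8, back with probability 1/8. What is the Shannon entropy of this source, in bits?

Each probability is a power of 1/2, so log₂(1/p) is an integer.
H = Σ p·log₂(1/p) = 1/8·3 + 1/8·3 + 1/4·2 + 1/8·3 + 1/8·3 + 1/8·3 + 1/8·3 = 2.75 bits.

2.75 bits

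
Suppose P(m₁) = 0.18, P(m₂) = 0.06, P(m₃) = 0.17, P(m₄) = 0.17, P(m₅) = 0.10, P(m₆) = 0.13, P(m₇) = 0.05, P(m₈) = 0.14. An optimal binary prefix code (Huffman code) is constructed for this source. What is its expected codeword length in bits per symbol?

Repeatedly combine the two least-probable nodes; the expected code length is the sum of the merged weights.
merge 1/20 + 3/50 → 11/100
merge 1/10 + 11/100 → 21/100
merge 13/100 + 7/50 → 27/100
merge 17/100 + 17/100 → 17/50
merge 9/50 + 21/100 → 39/100
merge 27/100 + 17/50 → 61/100
merge 39/100 + 61/100 → 1
L = 11/100 + 21/100 + 27/100 + 17/50 + 39/100 + 61/100 + 1 = 293/100 = 2.93 bits/symbol.

2.93 bits/symbol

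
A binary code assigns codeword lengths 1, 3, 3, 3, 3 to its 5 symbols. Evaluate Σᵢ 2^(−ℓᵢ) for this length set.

1

With common denominator 2^3 = 8: Σ 2^(−ℓᵢ) = 4/8 + 1/8 + 1/8 + 1/8 + 1/8 = 8/8 = 1.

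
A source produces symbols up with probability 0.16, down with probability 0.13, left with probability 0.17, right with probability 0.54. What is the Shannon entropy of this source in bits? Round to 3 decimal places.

H = −Σ pᵢ log₂ pᵢ.
−0.16·log₂(0.16) = 0.4230
−0.13·log₂(0.13) = 0.3826
−0.17·log₂(0.17) = 0.4346
−0.54·log₂(0.54) = 0.4800
Sum ≈ 1.7203 → 1.720 bits.

1.720 bits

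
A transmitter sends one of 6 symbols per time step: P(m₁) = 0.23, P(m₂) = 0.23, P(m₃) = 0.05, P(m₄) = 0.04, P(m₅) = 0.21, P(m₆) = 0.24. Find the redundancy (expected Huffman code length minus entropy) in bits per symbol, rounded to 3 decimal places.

0.046 bits

Entropy H = −Σ p log₂ p ≈ 2.3441 bits.
Huffman merges: 1/25+1/20→9/100; 9/100+21/100→3/10; 23/100+23/100→23/50; 6/25+3/10→27/50; 23/50+27/50→1. L = 239/100 ≈ 2.3900.
L − H = 2.3900 − 2.3441 = 0.046 bits.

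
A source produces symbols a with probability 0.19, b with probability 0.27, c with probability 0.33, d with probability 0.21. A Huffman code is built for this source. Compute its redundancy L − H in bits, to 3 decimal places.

Entropy H = −Σ p log₂ p ≈ 1.9659 bits.
Huffman merges: 19/100+21/100→2/5; 27/100+33/100→3/5; 2/5+3/5→1. L = 2 ≈ 2.0000.
L − H = 2.0000 − 1.9659 = 0.034 bits.

0.034 bits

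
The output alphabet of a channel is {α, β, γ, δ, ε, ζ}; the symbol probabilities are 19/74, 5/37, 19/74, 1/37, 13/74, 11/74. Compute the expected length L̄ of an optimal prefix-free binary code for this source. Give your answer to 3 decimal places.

Repeatedly combine the two least-probable nodes; the expected code length is the sum of the merged weights.
merge 1/37 + 5/37 → 6/37
merge 11/74 + 6/37 → 23/74
merge 13/74 + 19/74 → 16/37
merge 19/74 + 23/74 → 21/37
merge 16/37 + 21/37 → 1
L = 6/37 + 23/74 + 16/37 + 21/37 + 1 = 183/74 ≈ 2.473 bits/symbol.

2.473 bits/symbol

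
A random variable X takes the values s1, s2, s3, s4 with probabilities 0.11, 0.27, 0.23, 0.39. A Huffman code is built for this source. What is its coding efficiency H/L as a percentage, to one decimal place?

Entropy H = −Σ p log₂ p ≈ 1.8778 bits.
Huffman merges: 11/100+23/100→17/50; 27/100+17/50→61/100; 39/100+61/100→1. L = 39/20 ≈ 1.9500.
Efficiency = H/L = 1.8778/1.9500 = 96.3%.

96.3%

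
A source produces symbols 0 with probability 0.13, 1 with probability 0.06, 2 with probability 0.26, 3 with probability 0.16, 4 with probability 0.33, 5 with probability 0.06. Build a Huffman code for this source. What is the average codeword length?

Repeatedly combine the two least-probable nodes; the expected code length is the sum of the merged weights.
merge 3/50 + 3/50 → 3/25
merge 3/25 + 13/100 → 1/4
merge 4/25 + 1/4 → 41/100
merge 13/50 + 33/100 → 59/100
merge 41/100 + 59/100 → 1
L = 3/25 + 1/4 + 41/100 + 59/100 + 1 = 237/100 = 2.37 bits/symbol.

2.37 bits/symbol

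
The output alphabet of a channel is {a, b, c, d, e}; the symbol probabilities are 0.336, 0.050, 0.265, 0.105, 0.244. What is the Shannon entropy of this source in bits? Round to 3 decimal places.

H = −Σ pᵢ log₂ pᵢ.
−0.336·log₂(0.336) = 0.5287
−0.050·log₂(0.050) = 0.2161
−0.265·log₂(0.265) = 0.5077
−0.105·log₂(0.105) = 0.3414
−0.244·log₂(0.244) = 0.4966
Sum ≈ 2.0905 → 2.090 bits.

2.090 bits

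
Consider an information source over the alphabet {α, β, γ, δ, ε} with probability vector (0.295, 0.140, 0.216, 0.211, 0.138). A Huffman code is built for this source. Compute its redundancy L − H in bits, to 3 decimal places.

0.016 bits

Entropy H = −Σ p log₂ p ≈ 2.2622 bits.
Huffman merges: 69/500+7/50→139/500; 211/1000+27/125→427/1000; 139/500+59/200→573/1000; 427/1000+573/1000→1. L = 1139/500 ≈ 2.2780.
L − H = 2.2780 − 2.2622 = 0.016 bits.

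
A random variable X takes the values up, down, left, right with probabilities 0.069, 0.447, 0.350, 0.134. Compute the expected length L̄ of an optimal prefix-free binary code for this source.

Repeatedly combine the two least-probable nodes; the expected code length is the sum of the merged weights.
merge 69/1000 + 67/500 → 203/1000
merge 203/1000 + 7/20 → 553/1000
merge 447/1000 + 553/1000 → 1
L = 203/1000 + 553/1000 + 1 = 439/250 = 1.756 bits/symbol.

1.756 bits/symbol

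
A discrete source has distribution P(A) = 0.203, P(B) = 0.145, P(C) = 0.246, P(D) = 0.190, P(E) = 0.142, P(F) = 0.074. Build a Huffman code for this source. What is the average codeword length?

2.551 bits/symbol

Repeatedly combine the two least-probable nodes; the expected code length is the sum of the merged weights.
merge 37/500 + 71/500 → 27/125
merge 29/200 + 19/100 → 67/200
merge 203/1000 + 27/125 → 419/1000
merge 123/500 + 67/200 → 581/1000
merge 419/1000 + 581/1000 → 1
L = 27/125 + 67/200 + 419/1000 + 581/1000 + 1 = 2551/1000 = 2.551 bits/symbol.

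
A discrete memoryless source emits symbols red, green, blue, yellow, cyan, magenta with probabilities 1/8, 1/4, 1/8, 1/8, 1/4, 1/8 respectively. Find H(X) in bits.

Each probability is a power of 1/2, so log₂(1/p) is an integer.
H = Σ p·log₂(1/p) = 1/8·3 + 1/4·2 + 1/8·3 + 1/8·3 + 1/4·2 + 1/8·3 = 2.5 bits.

2.5 bits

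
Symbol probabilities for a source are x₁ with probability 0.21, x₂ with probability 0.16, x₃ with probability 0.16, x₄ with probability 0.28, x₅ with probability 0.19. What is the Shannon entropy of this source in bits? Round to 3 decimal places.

2.288 bits

H = −Σ pᵢ log₂ pᵢ.
−0.21·log₂(0.21) = 0.4728
−0.16·log₂(0.16) = 0.4230
−0.16·log₂(0.16) = 0.4230
−0.28·log₂(0.28) = 0.5142
−0.19·log₂(0.19) = 0.4552
Sum ≈ 2.2883 → 2.288 bits.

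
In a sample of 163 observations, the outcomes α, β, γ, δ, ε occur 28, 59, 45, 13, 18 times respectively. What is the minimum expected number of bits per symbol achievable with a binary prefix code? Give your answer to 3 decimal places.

Probabilities are the counts divided by 163.
Repeatedly combine the two least-probable nodes; the expected code length is the sum of the merged weights.
merge 13/163 + 18/163 → 31/163
merge 28/163 + 31/163 → 59/163
merge 45/163 + 59/163 → 104/163
merge 59/163 + 104/163 → 1
L = 31/163 + 59/163 + 104/163 + 1 = 357/163 ≈ 2.190 bits/symbol.

2.190 bits/symbol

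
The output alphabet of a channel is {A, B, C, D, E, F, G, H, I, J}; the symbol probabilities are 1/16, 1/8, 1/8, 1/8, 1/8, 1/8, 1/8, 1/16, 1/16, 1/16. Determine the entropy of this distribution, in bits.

3.25 bits

Each probability is a power of 1/2, so log₂(1/p) is an integer.
H = Σ p·log₂(1/p) = 1/16·4 + 1/8·3 + 1/8·3 + 1/8·3 + 1/8·3 + 1/8·3 + 1/8·3 + 1/16·4 + 1/16·4 + 1/16·4 = 3.25 bits.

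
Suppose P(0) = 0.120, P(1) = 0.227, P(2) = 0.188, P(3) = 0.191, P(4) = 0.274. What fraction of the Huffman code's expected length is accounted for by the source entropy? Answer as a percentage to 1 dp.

98.5%

Entropy H = −Σ p log₂ p ≈ 2.2739 bits.
Huffman merges: 3/25+47/250→77/250; 191/1000+227/1000→209/500; 137/500+77/250→291/500; 209/500+291/500→1. L = 577/250 ≈ 2.3080.
Efficiency = H/L = 2.2739/2.3080 = 98.5%.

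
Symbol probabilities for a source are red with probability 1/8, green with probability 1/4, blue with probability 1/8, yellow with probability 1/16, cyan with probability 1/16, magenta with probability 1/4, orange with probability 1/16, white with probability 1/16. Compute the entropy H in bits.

Each probability is a power of 1/2, so log₂(1/p) is an integer.
H = Σ p·log₂(1/p) = 1/8·3 + 1/4·2 + 1/8·3 + 1/16·4 + 1/16·4 + 1/4·2 + 1/16·4 + 1/16·4 = 2.75 bits.

2.75 bits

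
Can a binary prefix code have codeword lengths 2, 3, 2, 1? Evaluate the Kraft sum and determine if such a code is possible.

With common denominator 2^3 = 8: Σ 2^(−ℓᵢ) = 2/8 + 1/8 + 2/8 + 4/8 = 9/8 = 1.125.
Kraft's inequality requires Σ ≤ 1; here Σ = 1.125 > 1, so no such prefix code exists.

1.125; no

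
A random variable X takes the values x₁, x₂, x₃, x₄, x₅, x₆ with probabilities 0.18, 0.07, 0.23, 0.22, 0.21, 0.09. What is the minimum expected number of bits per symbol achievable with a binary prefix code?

2.5 bits/symbol

Repeatedly combine the two least-probable nodes; the expected code length is the sum of the merged weights.
merge 7/100 + 9/100 → 4/25
merge 4/25 + 9/50 → 17/50
merge 21/100 + 11/50 → 43/100
merge 23/100 + 17/50 → 57/100
merge 43/100 + 57/100 → 1
L = 4/25 + 17/50 + 43/100 + 57/100 + 1 = 5/2 = 2.5 bits/symbol.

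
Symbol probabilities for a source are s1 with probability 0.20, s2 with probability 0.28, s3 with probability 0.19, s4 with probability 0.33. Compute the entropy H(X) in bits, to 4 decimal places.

H = −Σ pᵢ log₂ pᵢ.
−0.20·log₂(0.20) = 0.4644
−0.28·log₂(0.28) = 0.5142
−0.19·log₂(0.19) = 0.4552
−0.33·log₂(0.33) = 0.5278
Sum ≈ 1.9617 → 1.9617 bits.

1.9617 bits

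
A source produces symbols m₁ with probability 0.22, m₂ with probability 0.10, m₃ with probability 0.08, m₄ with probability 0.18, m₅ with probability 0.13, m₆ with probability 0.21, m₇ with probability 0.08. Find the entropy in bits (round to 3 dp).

2.697 bits

H = −Σ pᵢ log₂ pᵢ.
−0.22·log₂(0.22) = 0.4806
−0.10·log₂(0.10) = 0.3322
−0.08·log₂(0.08) = 0.2915
−0.18·log₂(0.18) = 0.4453
−0.13·log₂(0.13) = 0.3826
−0.21·log₂(0.21) = 0.4728
−0.08·log₂(0.08) = 0.2915
Sum ≈ 2.6966 → 2.697 bits.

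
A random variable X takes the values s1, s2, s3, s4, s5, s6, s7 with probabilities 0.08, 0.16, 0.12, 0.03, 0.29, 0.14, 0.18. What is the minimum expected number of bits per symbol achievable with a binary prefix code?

Repeatedly combine the two least-probable nodes; the expected code length is the sum of the merged weights.
merge 3/100 + 2/25 → 11/100
merge 11/100 + 3/25 → 23/100
merge 7/50 + 4/25 → 3/10
merge 9/50 + 23/100 → 41/100
merge 29/100 + 3/10 → 59/100
merge 41/100 + 59/100 → 1
L = 11/100 + 23/100 + 3/10 + 41/100 + 59/100 + 1 = 66/25 = 2.64 bits/symbol.

2.64 bits/symbol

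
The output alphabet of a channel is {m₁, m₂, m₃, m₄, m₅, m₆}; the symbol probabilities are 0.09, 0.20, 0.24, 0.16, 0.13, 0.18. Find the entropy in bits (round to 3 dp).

H = −Σ pᵢ log₂ pᵢ.
−0.09·log₂(0.09) = 0.3127
−0.20·log₂(0.20) = 0.4644
−0.24·log₂(0.24) = 0.4941
−0.16·log₂(0.16) = 0.4230
−0.13·log₂(0.13) = 0.3826
−0.18·log₂(0.18) = 0.4453
Sum ≈ 2.5221 → 2.522 bits.

2.522 bits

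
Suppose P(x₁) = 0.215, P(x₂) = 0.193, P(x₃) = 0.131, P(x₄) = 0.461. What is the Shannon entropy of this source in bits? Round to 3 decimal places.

1.834 bits

H = −Σ pᵢ log₂ pᵢ.
−0.215·log₂(0.215) = 0.4768
−0.193·log₂(0.193) = 0.4581
−0.131·log₂(0.131) = 0.3841
−0.461·log₂(0.461) = 0.5150
Sum ≈ 1.8340 → 1.834 bits.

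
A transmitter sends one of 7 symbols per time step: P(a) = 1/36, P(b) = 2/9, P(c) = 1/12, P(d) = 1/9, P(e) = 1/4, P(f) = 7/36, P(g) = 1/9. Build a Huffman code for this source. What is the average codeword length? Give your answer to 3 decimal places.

2.639 bits/symbol

Repeatedly combine the two least-probable nodes; the expected code length is the sum of the merged weights.
merge 1/36 + 1/12 → 1/9
merge 1/9 + 1/9 → 2/9
merge 1/9 + 7/36 → 11/36
merge 2/9 + 2/9 → 4/9
merge 1/4 + 11/36 → 5/9
merge 4/9 + 5/9 → 1
L = 1/9 + 2/9 + 11/36 + 4/9 + 5/9 + 1 = 95/36 ≈ 2.639 bits/symbol.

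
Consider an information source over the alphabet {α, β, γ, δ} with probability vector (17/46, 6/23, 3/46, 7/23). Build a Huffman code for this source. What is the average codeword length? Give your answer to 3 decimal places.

Repeatedly combine the two least-probable nodes; the expected code length is the sum of the merged weights.
merge 3/46 + 6/23 → 15/46
merge 7/23 + 15/46 → 29/46
merge 17/46 + 29/46 → 1
L = 15/46 + 29/46 + 1 = 45/23 ≈ 1.957 bits/symbol.

1.957 bits/symbol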